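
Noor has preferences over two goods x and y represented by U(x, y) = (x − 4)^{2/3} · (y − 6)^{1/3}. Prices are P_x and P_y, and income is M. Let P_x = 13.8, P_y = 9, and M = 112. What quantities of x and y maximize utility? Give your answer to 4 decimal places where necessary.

x* = 4.1353, y* = 6.1037

Let x' = x−4, y' = y−6. MRS = 2·y'/x' = P_x/P_y.
After buying the subsistence bundle (4, 6), a share 2/3 of the remaining income goes to x: x* = 4 + 2/3·(M − 4P_x − 6P_y)/P_x.
Discretionary income = 112 − 4·13.8 − 6·9 = 2.8; x* = 4 + 2/3·2.8/13.8 = 4.1353; y* = 6 + 1/3·2.8/9 = 6.1037.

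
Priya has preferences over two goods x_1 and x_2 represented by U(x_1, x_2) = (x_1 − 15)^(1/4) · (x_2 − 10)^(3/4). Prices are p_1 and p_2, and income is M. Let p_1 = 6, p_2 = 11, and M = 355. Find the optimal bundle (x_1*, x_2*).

This is Cobb-Douglas in (x_1−15, x_2−10): tangency gives 0.25·p_2·(x_2−10) = 0.75·p_1·(x_1−15).
Substituting into the budget: x_1* = 15 + 0.25·(M − 15·p_1 − 10·p_2)/p_1, and x_2* = 10 + 0.75·(…)/p_2.
Discretionary income = 355 − 15·6 − 10·11 = 155; x_1* = 15 + 0.25·155/6 = 21.4583; x_2* = 10 + 0.75·155/11 = 20.5682.

x_1* = 21.4583, x_2* = 20.5682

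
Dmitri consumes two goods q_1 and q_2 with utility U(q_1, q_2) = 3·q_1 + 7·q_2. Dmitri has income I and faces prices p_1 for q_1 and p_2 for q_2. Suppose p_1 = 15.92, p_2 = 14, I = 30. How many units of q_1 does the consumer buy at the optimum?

q_1* = 0

Perfect substitutes: compare marginal utility per dollar. 3/p_1 vs 7/p_2 → 0.1884 vs 0.5.
q_2 gives more utility per dollar, so spend all income on q_2: q_2* = I/p_2, q_1* = 0.
Numerically: q_1* = 0, q_2* = 2.1429.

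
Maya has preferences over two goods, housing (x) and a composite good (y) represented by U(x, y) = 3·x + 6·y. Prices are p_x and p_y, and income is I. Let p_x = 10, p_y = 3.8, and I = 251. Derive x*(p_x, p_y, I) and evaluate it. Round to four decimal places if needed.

x* = 0

Linear utility — the consumer picks whichever good has higher MU/price: 3/10 = 0.3 vs 6/3.8 = 1.5789.
y gives more utility per dollar, so spend all income on y: y* = I/p_y, x* = 0.
Numerically: x* = 0, y* = 66.0526.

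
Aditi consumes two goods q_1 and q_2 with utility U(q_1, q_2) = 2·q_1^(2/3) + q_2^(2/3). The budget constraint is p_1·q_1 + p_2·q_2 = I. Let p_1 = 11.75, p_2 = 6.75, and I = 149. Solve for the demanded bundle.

q_1* = 9.1972, q_2* = 6.0641

MU_q_1 ∝ 2·q_1^(-1/3), MU_q_2 ∝ q_2^(-1/3), so MRS = 2·(q_2/q_1)^(1/3) = p_1/p_2.
Solve for the ratio: q_2/q_1 = [(1/2)·p_1/p_2]^(3).
Substitute q_2 = (q_2/q_1)·q_1 into the budget: q_1* = I/(p_1 + p_2·(q_2/q_1)).
Numerically q_2/q_1 = 0.659344, so q_1* = 149/(11.75 + 6.75·0.659344) = 9.1972 and q_2* = 0.659344·9.1972 = 6.0641.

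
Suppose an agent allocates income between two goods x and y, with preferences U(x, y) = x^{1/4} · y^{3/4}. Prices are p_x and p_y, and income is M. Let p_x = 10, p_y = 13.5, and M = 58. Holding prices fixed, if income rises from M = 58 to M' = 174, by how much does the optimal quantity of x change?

Δx* = 2.9

The MRS is (1/3)·y/x. Set MRS = p_x/p_y.
So 0.25·p_y·y = 0.75·p_x·x; combined with the budget, a share 0.25 of income goes to x.
Demand: x*(p_x,p_y,M) = 0.25·M/p_x and y* = 0.75·M/p_y.
At p_x=10, p_y=13.5, M=58: x* = 0.25·58/10 = 1.45.
At M' = 174: x* = 4.35. Change: 4.35 − 1.45 = 2.9.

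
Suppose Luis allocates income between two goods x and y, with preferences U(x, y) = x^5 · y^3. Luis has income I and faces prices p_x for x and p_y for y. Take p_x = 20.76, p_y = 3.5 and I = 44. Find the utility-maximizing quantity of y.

y* = 4.7143

MU_x/MU_y = (5·y)/(3·x); tangency sets this equal to p_x/p_y.
Rearranging, p_y·y = (3/5)·p_x·x. Substituting into the budget gives p_x·x·(1 + (3/5)) = I.
Demand: x*(p_x,p_y,I) = 0.625·I/p_x and y* = 0.375·I/p_y.
At p_x=20.76, p_y=3.5, I=44: y* = 0.375·44/3.5 = 4.7143.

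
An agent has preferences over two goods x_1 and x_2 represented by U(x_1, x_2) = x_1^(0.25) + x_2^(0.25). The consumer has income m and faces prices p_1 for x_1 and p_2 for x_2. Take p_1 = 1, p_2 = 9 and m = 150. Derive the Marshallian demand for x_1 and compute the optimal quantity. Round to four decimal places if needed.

From the CES first-order condition, (x_2/x_1)^(0.75) = p_1/p_2.
Hence x_2/x_1 = (p_1/p_2)^(1/(0.75)), i.e. raised to the 4/3 power.
With the ratio pinned down, the budget gives x_1* = m/(p_1 + p_2·(x_2/x_1)) and x_2* = (x_2/x_1)·x_1*.
Numerically x_2/x_1 = 0.053417, so x_1* = 150/(1 + 9·0.053417) = 101.3.

x_1* = 101.3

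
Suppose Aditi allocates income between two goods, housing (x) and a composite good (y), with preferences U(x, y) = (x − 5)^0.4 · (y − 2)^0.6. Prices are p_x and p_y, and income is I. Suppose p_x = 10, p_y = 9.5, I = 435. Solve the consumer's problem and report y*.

This is Cobb-Douglas in (x−5, y−2): tangency gives 0.4·p_y·(y−2) = 0.6·p_x·(x−5).
After buying the subsistence bundle (5, 2), a share 0.4 of the remaining income goes to x: x* = 5 + 0.4·(I − 5p_x − 2p_y)/p_x.
Discretionary income = 435 − 5·10 − 2·9.5 = 366; y* = 2 + 0.6·366/9.5 = 25.1158.

y* = 25.1158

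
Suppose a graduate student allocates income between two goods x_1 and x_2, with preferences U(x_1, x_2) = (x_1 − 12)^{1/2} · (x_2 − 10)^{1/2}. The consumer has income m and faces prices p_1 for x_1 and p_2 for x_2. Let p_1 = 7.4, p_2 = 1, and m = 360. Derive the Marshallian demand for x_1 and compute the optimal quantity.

x_1* = 29.6486

This is Cobb-Douglas in (x_1−12, x_2−10): tangency gives 0.5·p_2·(x_2−10) = 0.5·p_1·(x_1−12).
After buying the subsistence bundle (12, 10), a share 0.5 of the remaining income goes to x_1: x_1* = 12 + 0.5·(m − 12p_1 − 10p_2)/p_1.
Discretionary income = 360 − 12·7.4 − 10·1 = 261.2; x_1* = 12 + 0.5·261.2/7.4 = 29.6486.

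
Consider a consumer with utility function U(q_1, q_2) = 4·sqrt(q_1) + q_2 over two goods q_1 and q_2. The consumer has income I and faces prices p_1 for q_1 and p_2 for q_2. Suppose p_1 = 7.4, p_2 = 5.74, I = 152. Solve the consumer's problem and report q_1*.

q_1* = 2.4067

Utility is quasi-linear in q_2; the FOC for q_1 is 2/√q_1 = p_1/p_2.
Solve: √q_1 = 2·p_2/p_1, so q_1*(p_1,p_2) = (2·p_2/p_1)², and q_2* = (I − p_1·q_1*)/p_2.
Plugging in: q_1* = (2·5.74/7.4)² = 2.4067.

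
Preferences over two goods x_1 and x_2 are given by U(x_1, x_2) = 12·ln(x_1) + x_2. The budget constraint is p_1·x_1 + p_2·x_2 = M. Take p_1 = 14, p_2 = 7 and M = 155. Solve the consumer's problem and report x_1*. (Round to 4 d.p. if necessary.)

So x_1*(p_1,p_2) = 12·p_2/p_1, independent of income; and x_2* = (M − 12·p_2)/p_2.
At the given prices: x_1* = 12·7/14 = 6.

x_1* = 6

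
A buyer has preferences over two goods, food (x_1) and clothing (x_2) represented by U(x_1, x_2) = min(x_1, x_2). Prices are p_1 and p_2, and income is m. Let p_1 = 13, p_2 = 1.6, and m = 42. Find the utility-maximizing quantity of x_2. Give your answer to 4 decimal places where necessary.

x_2* = 2.8767

Leontief preferences: the optimum is at the kink where x_1/1 = x_2/1, i.e. x_2 = x_1.
Budget: p_1·x_1 + p_2·x_1 = m, so (p_1 + p_2)·x_1 = m.
Demand: x_1*(p_1,p_2,m) = m/(p_1 + p_2), x_2* = m/(p_1 + p_2).
Here 13 + 1.6 = 14.6, giving x_2* = 2.8767.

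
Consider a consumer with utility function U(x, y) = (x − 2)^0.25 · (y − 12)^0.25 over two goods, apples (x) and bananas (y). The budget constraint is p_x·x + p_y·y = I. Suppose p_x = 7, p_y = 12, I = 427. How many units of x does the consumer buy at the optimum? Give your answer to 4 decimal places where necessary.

x* = 21.2143

Let x' = x−2, y' = y−12. MRS = y'/x' = p_x/p_y.
After buying the subsistence bundle (2, 12), a share 0.5 of the remaining income goes to x: x* = 2 + 0.5·(I − 2p_x − 12p_y)/p_x.
Discretionary income = 427 − 2·7 − 12·12 = 269; x* = 2 + 0.5·269/7 = 21.2143.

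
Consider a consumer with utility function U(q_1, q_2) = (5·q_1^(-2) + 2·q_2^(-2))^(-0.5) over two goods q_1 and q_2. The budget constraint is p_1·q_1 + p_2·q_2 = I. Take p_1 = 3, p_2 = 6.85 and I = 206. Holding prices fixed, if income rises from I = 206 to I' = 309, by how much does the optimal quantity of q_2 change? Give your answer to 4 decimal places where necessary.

Δq_2* = 8.4346

With the ratio pinned down, the budget gives q_1* = I/(p_1 + p_2·(q_2/q_1)) and q_2* = (q_2/q_1)·q_1*.
Numerically q_2/q_1 = 0.559539, so q_1* = 206/(3 + 6.85·0.559539) = 30.1485 and q_2* = 0.559539·30.1485 = 16.8693.
At I' = 309: q_2* = 25.3039. Change: 25.3039 − 16.8693 = 8.4346.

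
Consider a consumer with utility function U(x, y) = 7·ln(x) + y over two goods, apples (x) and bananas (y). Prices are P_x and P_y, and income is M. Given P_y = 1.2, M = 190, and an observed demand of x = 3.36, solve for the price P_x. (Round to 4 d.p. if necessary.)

P_x = 2.5

MU_x = 7/x, MU_y = 1. Tangency: 7/x = P_x/P_y.
So x*(P_x,P_y) = 7·P_y/P_x, independent of income; and y* = (M − 7·P_y)/P_y.
Set x* = 3.36 in the demand function and solve for P_x: P_x = 2.5.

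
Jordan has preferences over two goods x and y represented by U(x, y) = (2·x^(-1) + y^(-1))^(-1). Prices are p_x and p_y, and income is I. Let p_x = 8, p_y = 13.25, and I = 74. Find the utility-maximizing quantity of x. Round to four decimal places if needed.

MRS = MU_x/MU_y = 2·(y/x)^(2). Set equal to p_x/p_y.
Hence y/x = ((1/2)·p_x/p_y)^(1/(2)), i.e. raised to the 0.5 power.
Substitute y = (y/x)·x into the budget: x* = I/(p_x + p_y·(y/x)).
Numerically y/x = 0.549442, so x* = 74/(8 + 13.25·0.549442) = 4.8429.

x* = 4.8429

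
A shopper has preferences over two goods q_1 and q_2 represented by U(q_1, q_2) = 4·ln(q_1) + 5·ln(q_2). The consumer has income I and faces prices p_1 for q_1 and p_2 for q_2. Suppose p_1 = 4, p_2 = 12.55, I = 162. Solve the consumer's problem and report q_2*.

MU_q_1/MU_q_2 = (4·q_2)/(5·q_1); tangency sets this equal to p_1/p_2.
Rearranging, p_2·q_2 = (5/4)·p_1·q_1. Substituting into the budget gives p_1·q_1·(1 + (5/4)) = I.
Demand: q_1*(p_1,p_2,I) = 4/9·I/p_1 and q_2* = 5/9·I/p_2.
At p_1=4, p_2=12.55, I=162: q_2* = 5/9·162/12.55 = 7.1713.

q_2* = 7.1713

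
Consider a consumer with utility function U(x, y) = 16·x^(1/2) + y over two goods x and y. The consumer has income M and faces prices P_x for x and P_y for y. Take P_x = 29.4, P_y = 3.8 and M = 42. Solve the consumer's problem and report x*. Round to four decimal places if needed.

Utility is quasi-linear in y; the FOC for x is 8/√x = P_x/P_y.
Thus x* = (8·P_y/P_x)² — independent of M — with the rest of income spent on y.
Plugging in: x* = (8·3.8/29.4)² = 1.0692.

x* = 1.0692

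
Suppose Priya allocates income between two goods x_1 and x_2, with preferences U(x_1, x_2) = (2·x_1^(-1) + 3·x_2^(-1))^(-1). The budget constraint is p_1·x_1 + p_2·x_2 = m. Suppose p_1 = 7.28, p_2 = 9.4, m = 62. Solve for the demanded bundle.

MRS = MU_x_1/MU_x_2 = (2/3)·(x_2/x_1)^(2). Set equal to p_1/p_2.
Hence x_2/x_1 = ((3/2)·p_1/p_2)^(1/(2)), i.e. raised to the 0.5 power.
Substitute x_2 = (x_2/x_1)·x_1 into the budget: x_1* = m/(p_1 + p_2·(x_2/x_1)).
Numerically x_2/x_1 = 1.077823, so x_1* = 62/(7.28 + 9.4·1.077823) = 3.5609 and x_2* = 1.077823·3.5609 = 3.838.

x_1* = 3.5609, x_2* = 3.838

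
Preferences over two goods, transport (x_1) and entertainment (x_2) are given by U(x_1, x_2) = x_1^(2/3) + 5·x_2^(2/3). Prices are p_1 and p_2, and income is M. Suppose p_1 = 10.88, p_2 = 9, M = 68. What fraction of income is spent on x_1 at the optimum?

share on x_1 = 0.0054

Numerically x_2/x_1 = 220.835643, so x_1* = 68/(10.88 + 9·220.835643) = 0.034 and x_2* = 220.835643·0.034 = 7.5144.
Expenditure on x_1: 10.88·0.034 = 0.3702; share = 0.0054.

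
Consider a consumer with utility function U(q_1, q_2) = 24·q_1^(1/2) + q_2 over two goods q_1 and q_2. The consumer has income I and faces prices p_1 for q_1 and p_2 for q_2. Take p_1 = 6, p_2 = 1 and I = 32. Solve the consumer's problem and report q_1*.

q_1* = 4

Utility is quasi-linear in q_2; the FOC for q_1 is 12/√q_1 = p_1/p_2.
Solve: √q_1 = 12·p_2/p_1, so q_1*(p_1,p_2) = (12·p_2/p_1)², and q_2* = (I − p_1·q_1*)/p_2.
Plugging in: q_1* = (12·1/6)² = 4.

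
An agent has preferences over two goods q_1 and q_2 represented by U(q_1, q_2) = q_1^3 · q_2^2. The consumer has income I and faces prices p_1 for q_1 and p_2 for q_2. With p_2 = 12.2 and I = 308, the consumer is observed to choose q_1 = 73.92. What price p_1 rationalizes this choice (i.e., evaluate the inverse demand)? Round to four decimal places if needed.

p_1 = 2.5

The MRS is (3/2)·q_2/q_1. Set MRS = p_1/p_2.
Rearranging, p_2·q_2 = (2/3)·p_1·q_1. Substituting into the budget gives p_1·q_1·(1 + (2/3)) = I.
Demand: q_1*(p_1,p_2,I) = 0.6·I/p_1 and q_2* = 0.4·I/p_2.
Set q_1* = 73.92 in the demand function and solve for p_1: p_1 = 2.5.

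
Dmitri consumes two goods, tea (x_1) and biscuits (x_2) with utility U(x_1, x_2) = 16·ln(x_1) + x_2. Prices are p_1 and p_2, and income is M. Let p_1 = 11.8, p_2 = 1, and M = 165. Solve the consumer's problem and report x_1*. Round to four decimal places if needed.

x_1* = 1.3559

MU_x_1 = 16/x_1, MU_x_2 = 1. Tangency: 16/x_1 = p_1/p_2.
So x_1*(p_1,p_2) = 16·p_2/p_1, independent of income; and x_2* = (M − 16·p_2)/p_2.
At the given prices: x_1* = 16·1/11.8 = 1.3559.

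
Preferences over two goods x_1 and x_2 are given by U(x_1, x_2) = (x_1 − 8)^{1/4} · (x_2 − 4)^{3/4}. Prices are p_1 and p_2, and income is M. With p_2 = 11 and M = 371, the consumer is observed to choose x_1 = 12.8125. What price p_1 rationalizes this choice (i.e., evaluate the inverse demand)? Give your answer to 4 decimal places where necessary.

MRS = (1/3)·(x_2−4)/(x_1−8). Tangency with p_1/p_2 gives x_2−4 = 3·(p_1/p_2)·(x_1−8).
Substituting into the budget: x_1* = 8 + 0.25·(M − 8·p_1 − 4·p_2)/p_1, and x_2* = 4 + 0.75·(…)/p_2.
Set x_1* = 12.8125 in the demand function and solve for p_1: p_1 = 12.

p_1 = 12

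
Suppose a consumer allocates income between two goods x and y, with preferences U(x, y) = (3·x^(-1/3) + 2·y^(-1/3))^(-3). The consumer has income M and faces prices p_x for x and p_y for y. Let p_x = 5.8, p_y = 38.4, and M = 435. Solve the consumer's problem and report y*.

y* = 6.14

With the ratio pinned down, the budget gives x* = M/(p_x + p_y·(y/x)) and y* = (y/x)·x*.
Numerically y/x = 0.178753, so x* = 435/(5.8 + 38.4·0.178753) = 34.349 and y* = 0.178753·34.349 = 6.14.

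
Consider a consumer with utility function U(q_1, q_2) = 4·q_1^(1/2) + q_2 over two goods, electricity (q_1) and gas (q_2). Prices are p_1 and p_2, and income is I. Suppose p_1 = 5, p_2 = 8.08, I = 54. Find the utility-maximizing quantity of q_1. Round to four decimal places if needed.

Thus q_1* = (2·p_2/p_1)² — independent of I — with the rest of income spent on q_2.
Plugging in: q_1* = (2·8.08/5)² = 10.4458.

q_1* = 10.4458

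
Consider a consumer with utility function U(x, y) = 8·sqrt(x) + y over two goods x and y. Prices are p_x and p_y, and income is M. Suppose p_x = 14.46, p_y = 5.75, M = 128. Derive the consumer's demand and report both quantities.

x* = 2.53, y* = 15.8985

Set MRS = p_x/p_y: 4·x^(−1/2) = p_x/p_y.
Thus x* = (4·p_y/p_x)² — independent of M — with the rest of income spent on y.
Plugging in: x* = (4·5.75/14.46)² = 2.53, y* = 15.8985.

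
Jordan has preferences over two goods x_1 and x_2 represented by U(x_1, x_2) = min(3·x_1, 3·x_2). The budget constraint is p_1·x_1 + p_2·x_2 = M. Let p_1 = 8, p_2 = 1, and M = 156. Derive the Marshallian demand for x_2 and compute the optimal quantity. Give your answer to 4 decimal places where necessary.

x_2* = 17.3333

Here 3·8 + 3·1 = 27, giving x_2* = 17.3333.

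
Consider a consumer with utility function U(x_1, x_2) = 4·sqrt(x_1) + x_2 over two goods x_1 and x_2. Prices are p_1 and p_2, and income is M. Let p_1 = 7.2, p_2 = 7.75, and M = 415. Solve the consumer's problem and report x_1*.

x_1* = 4.6345

Plugging in: x_1* = (2·7.75/7.2)² = 4.6345.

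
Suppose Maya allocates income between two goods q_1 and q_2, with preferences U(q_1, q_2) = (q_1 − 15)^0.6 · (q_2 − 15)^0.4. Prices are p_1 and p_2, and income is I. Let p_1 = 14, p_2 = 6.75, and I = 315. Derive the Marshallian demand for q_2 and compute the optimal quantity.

This is Cobb-Douglas in (q_1−15, q_2−15): tangency gives 0.6·p_2·(q_2−15) = 0.4·p_1·(q_1−15).
After buying the subsistence bundle (15, 15), a share 0.6 of the remaining income goes to q_1: q_1* = 15 + 0.6·(I − 15p_1 − 15p_2)/p_1.
Discretionary income = 315 − 15·14 − 15·6.75 = 3.75; q_2* = 15 + 0.4·3.75/6.75 = 15.2222.

q_2* = 15.2222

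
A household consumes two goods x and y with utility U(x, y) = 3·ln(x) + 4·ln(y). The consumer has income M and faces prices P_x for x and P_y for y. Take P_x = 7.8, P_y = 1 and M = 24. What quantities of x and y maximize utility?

Tangency: MRS = (3/4)·y/x = P_x/P_y.
So 3·P_y·y = 4·P_x·x; combined with the budget, a share 3/7 of income goes to x.
Demand: x*(P_x,P_y,M) = 3/7·M/P_x and y* = 4/7·M/P_y.
At P_x=7.8, P_y=1, M=24: x* = 3/7·24/7.8 = 1.3187, y* = 13.7143.

x* = 1.3187, y* = 13.7143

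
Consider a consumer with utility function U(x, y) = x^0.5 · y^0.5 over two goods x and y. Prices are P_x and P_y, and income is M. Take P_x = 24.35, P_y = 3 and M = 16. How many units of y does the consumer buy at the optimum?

y* = 2.6667

Demand: x*(P_x,P_y,M) = 0.5·M/P_x and y* = 0.5·M/P_y.
At P_x=24.35, P_y=3, M=16: y* = 0.5·16/3 = 2.6667.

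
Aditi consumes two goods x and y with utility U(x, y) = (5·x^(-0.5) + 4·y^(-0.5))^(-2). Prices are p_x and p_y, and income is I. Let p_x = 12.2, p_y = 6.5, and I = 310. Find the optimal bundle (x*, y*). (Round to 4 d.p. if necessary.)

From the CES first-order condition, (5/4)·(y/x)^(1.5) = p_x/p_y.
Hence y/x = ((4/5)·p_x/p_y)^(1/(1.5)), i.e. raised to the 2/3 power.
With the ratio pinned down, the budget gives x* = I/(p_x + p_y·(y/x)) and y* = (y/x)·x*.
Numerically y/x = 1.311267, so x* = 310/(12.2 + 6.5·1.311267) = 14.9591 and y* = 1.311267·14.9591 = 19.6153.

x* = 14.9591, y* = 19.6153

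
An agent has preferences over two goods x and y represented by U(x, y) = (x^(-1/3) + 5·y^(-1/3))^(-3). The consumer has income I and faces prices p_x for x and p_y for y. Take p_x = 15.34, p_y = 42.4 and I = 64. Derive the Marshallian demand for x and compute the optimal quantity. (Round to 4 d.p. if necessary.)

x* = 0.7855

From the CES first-order condition, (1/5)·(y/x)^(4/3) = p_x/p_y.
Hence y/x = (5·p_x/p_y)^(1/(4/3)), i.e. raised to the 0.75 power.
With the ratio pinned down, the budget gives x* = I/(p_x + p_y·(y/x)) and y* = (y/x)·x*.
Numerically y/x = 1.559812, so x* = 64/(15.34 + 42.4·1.559812) = 0.7855.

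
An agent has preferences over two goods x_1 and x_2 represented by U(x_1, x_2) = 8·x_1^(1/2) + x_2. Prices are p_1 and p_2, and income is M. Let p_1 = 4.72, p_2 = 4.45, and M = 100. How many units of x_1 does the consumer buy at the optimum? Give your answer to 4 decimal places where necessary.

Set MRS = p_1/p_2: 4·x_1^(−1/2) = p_1/p_2.
Thus x_1* = (4·p_2/p_1)² — independent of M — with the rest of income spent on x_2.
Plugging in: x_1* = (4·4.45/4.72)² = 14.2218.

x_1* = 14.2218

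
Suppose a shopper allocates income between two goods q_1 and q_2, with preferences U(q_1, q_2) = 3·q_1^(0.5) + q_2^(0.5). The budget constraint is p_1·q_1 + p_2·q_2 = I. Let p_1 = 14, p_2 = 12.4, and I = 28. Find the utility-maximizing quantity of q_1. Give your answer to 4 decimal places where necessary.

From the CES first-order condition, 3·(q_2/q_1)^(0.5) = p_1/p_2.
Solve for the ratio: q_2/q_1 = [(1/3)·p_1/p_2]^(2).
Substitute q_2 = (q_2/q_1)·q_1 into the budget: q_1* = I/(p_1 + p_2·(q_2/q_1)).
Numerically q_2/q_1 = 0.141635, so q_1* = 28/(14 + 12.4·0.141635) = 1.7771.

q_1* = 1.7771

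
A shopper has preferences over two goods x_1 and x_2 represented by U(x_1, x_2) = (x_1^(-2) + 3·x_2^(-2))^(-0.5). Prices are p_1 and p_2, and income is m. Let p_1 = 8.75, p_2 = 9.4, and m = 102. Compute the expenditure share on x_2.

share on x_2 = 0.602

Substitute x_2 = (x_2/x_1)·x_1 into the budget: x_1* = m/(p_1 + p_2·(x_2/x_1)).
Numerically x_2/x_1 = 1.408209, so x_1* = 102/(8.75 + 9.4·1.408209) = 4.6391 and x_2* = 1.408209·4.6391 = 6.5328.
Expenditure on x_2: 9.4·6.5328 = 61.4081; share = 0.602.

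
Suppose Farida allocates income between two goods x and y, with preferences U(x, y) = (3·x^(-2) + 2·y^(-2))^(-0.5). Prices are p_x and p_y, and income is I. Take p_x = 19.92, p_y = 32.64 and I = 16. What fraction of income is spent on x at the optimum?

share on x = 0.4516

From the CES first-order condition, (3/2)·(y/x)^(3) = p_x/p_y.
Solve for the ratio: y/x = [(2/3)·p_x/p_y]^(1/3).
With the ratio pinned down, the budget gives x* = I/(p_x + p_y·(y/x)) and y* = (y/x)·x*.
Numerically y/x = 0.740996, so x* = 16/(19.92 + 32.64·0.740996) = 0.3628 and y* = 0.740996·0.3628 = 0.2688.
Expenditure on x: 19.92·0.3628 = 7.2262; share = 0.4516.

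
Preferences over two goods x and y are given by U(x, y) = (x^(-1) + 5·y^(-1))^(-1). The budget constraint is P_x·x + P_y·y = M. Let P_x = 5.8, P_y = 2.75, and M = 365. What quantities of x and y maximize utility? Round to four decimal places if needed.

x* = 24.7789, y* = 80.4664

MU_x ∝ x^(-2), MU_y ∝ 5·y^(-2), so MRS = (1/5)·(y/x)^(2) = P_x/P_y.
Solve for the ratio: y/x = [5·P_x/P_y]^(0.5).
With the ratio pinned down, the budget gives x* = M/(P_x + P_y·(y/x)) and y* = (y/x)·x*.
Numerically y/x = 3.247377, so x* = 365/(5.8 + 2.75·3.247377) = 24.7789 and y* = 3.247377·24.7789 = 80.4664.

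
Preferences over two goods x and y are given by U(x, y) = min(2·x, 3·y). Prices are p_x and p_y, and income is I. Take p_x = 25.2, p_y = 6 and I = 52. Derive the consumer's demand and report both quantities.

Leontief preferences: the optimum is at the kink where x/3 = y/2, i.e. y = (2/3)·x.
Budget: p_x·x + p_y·(2/3)·x = I, so (3·p_x + 2·p_y)·x = 3·I.
Demand: x*(p_x,p_y,I) = 3·I/(3·p_x + 2·p_y), y* = 2·I/(3·p_x + 2·p_y).
Here 3·25.2 + 2·6 = 87.6, giving x* = 1.7808 and y* = 1.1872.

x* = 1.7808, y* = 1.1872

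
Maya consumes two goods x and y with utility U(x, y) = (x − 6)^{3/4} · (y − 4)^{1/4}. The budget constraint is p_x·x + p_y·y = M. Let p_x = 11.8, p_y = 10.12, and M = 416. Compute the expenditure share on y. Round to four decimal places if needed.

This is Cobb-Douglas in (x−6, y−4): tangency gives 0.75·p_y·(y−4) = 0.25·p_x·(x−6).
Substituting into the budget: x* = 6 + 0.75·(M − 6·p_x − 4·p_y)/p_x, and y* = 4 + 0.25·(…)/p_y.
Discretionary income = 416 − 6·11.8 − 4·10.12 = 304.72; x* = 6 + 0.75·304.72/11.8 = 25.3678; y* = 4 + 0.25·304.72/10.12 = 11.5277.
Expenditure on y: 10.12·11.5277 = 116.66; share = 0.2804.

share on y = 0.2804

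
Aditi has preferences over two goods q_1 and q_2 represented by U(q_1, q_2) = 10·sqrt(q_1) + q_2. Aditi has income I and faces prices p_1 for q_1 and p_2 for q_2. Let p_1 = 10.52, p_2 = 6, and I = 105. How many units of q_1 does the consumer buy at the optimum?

q_1* = 8.1323

Utility is quasi-linear in q_2; the FOC for q_1 is 5/√q_1 = p_1/p_2.
Thus q_1* = (5·p_2/p_1)² — independent of I — with the rest of income spent on q_2.
Plugging in: q_1* = (5·6/10.52)² = 8.1323.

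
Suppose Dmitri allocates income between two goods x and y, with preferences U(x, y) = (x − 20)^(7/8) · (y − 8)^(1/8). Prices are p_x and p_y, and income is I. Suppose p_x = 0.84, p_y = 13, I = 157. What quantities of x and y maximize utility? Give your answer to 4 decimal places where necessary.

This is Cobb-Douglas in (x−20, y−8): tangency gives 0.875·p_y·(y−8) = 0.125·p_x·(x−20).
After buying the subsistence bundle (20, 8), a share 0.875 of the remaining income goes to x: x* = 20 + 0.875·(I − 20p_x − 8p_y)/p_x.
Discretionary income = 157 − 20·0.84 − 8·13 = 36.2; x* = 20 + 0.875·36.2/0.84 = 57.7083; y* = 8 + 0.125·36.2/13 = 8.3481.

x* = 57.7083, y* = 8.3481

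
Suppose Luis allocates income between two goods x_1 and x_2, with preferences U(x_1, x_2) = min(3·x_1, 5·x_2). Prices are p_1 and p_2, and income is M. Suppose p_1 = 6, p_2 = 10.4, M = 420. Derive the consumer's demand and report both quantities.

With perfect complements, no substitution: consume in ratio x_1:x_2 = 5:3.
Budget: p_1·x_1 + p_2·(3/5)·x_1 = M, so (5·p_1 + 3·p_2)·x_1 = 5·M.
Demand: x_1*(p_1,p_2,M) = 5·M/(5·p_1 + 3·p_2), x_2* = 3·M/(5·p_1 + 3·p_2).
Here 5·6 + 3·10.4 = 61.2, giving x_1* = 34.3137 and x_2* = 20.5882.

x_1* = 34.3137, x_2* = 20.5882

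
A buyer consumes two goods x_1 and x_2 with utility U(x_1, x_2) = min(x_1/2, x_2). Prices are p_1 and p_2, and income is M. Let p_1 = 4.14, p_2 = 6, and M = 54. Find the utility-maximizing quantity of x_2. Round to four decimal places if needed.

x_2* = 3.7815

With perfect complements, no substitution: consume in ratio x_1:x_2 = 2:1.
Budget: p_1·x_1 + p_2·(1/2)·x_1 = M, so (2·p_1 + p_2)·x_1 = 2·M.
Demand: x_1*(p_1,p_2,M) = 2·M/(2·p_1 + p_2), x_2* = M/(2·p_1 + p_2).
Here 2·4.14 + 6 = 14.28, giving x_2* = 3.7815.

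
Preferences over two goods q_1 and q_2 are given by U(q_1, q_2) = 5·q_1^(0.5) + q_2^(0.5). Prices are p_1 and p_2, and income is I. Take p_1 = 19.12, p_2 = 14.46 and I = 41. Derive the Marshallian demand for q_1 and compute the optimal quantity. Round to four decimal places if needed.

From the CES first-order condition, 5·(q_2/q_1)^(0.5) = p_1/p_2.
Solve for the ratio: q_2/q_1 = [(1/5)·p_1/p_2]^(2).
Substitute q_2 = (q_2/q_1)·q_1 into the budget: q_1* = I/(p_1 + p_2·(q_2/q_1)).
Numerically q_2/q_1 = 0.069936, so q_1* = 41/(19.12 + 14.46·0.069936) = 2.0366.

q_1* = 2.0366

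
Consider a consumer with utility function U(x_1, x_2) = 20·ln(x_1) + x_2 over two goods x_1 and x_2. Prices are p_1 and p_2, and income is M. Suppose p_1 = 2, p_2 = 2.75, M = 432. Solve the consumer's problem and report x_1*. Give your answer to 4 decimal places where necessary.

x_1* = 27.5

At the given prices: x_1* = 20·2.75/2 = 27.5.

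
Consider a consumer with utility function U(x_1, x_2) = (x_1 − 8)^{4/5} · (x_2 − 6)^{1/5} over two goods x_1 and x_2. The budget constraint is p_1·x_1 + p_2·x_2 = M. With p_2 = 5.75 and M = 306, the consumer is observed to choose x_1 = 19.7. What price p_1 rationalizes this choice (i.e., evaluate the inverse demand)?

p_1 = 12

Let x_1' = x_1−8, x_2' = x_2−6. MRS = 4·x_2'/x_1' = p_1/p_2.
After buying the subsistence bundle (8, 6), a share 0.8 of the remaining income goes to x_1: x_1* = 8 + 0.8·(M − 8p_1 − 6p_2)/p_1.
Set x_1* = 19.7 in the demand function and solve for p_1: p_1 = 12.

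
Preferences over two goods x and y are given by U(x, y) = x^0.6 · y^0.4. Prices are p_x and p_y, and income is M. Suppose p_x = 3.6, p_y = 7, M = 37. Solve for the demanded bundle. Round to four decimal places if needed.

x* = 6.1667, y* = 2.1143

Tangency: MRS = (3/2)·y/x = p_x/p_y.
So 0.6·p_y·y = 0.4·p_x·x; combined with the budget, a share 0.6 of income goes to x.
Demand: x*(p_x,p_y,M) = 0.6·M/p_x and y* = 0.4·M/p_y.
At p_x=3.6, p_y=7, M=37: x* = 0.6·37/3.6 = 6.1667, y* = 2.1143.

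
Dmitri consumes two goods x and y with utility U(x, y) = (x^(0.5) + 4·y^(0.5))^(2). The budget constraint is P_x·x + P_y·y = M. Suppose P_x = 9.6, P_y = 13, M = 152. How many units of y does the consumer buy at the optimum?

With the ratio pinned down, the budget gives x* = M/(P_x + P_y·(y/x)) and y* = (y/x)·x*.
Numerically y/x = 8.725207, so x* = 152/(9.6 + 13·8.725207) = 1.2355 and y* = 8.725207·1.2355 = 10.7799.

y* = 10.7799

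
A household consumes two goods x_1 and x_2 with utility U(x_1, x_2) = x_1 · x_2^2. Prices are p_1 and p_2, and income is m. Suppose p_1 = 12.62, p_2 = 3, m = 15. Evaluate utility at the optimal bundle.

Tangency: MRS = (1/2)·x_2/x_1 = p_1/p_2.
Rearranging, p_2·x_2 = 2·p_1·x_1. Substituting into the budget gives p_1·x_1·(1 + 2) = m.
Demand: x_1*(p_1,p_2,m) = 1/3·m/p_1 and x_2* = 2/3·m/p_2.
At p_1=12.62, p_2=3, m=15: x_1* = 1/3·15/12.62 = 0.3962, x_2* = 3.3333.
Utility at the optimum: U(0.3962, 3.3333) = 4.4022.

V = 4.4022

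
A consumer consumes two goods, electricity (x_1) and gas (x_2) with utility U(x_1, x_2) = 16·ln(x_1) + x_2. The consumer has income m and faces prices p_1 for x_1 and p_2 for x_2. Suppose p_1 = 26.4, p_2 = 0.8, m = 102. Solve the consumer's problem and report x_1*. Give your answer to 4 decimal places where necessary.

MU_x_1 = 16/x_1, MU_x_2 = 1. Tangency: 16/x_1 = p_1/p_2.
So x_1*(p_1,p_2) = 16·p_2/p_1, independent of income; and x_2* = (m − 16·p_2)/p_2.
At the given prices: x_1* = 16·0.8/26.4 = 0.4848.

x_1* = 0.4848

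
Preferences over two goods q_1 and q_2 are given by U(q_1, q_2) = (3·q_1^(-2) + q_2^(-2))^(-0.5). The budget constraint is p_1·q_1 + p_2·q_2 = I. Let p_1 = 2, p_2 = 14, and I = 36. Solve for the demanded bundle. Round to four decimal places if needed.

q_1* = 5.0887, q_2* = 1.8445

With the ratio pinned down, the budget gives q_1* = I/(p_1 + p_2·(q_2/q_1)) and q_2* = (q_2/q_1)·q_1*.
Numerically q_2/q_1 = 0.36246, so q_1* = 36/(2 + 14·0.36246) = 5.0887 and q_2* = 0.36246·5.0887 = 1.8445.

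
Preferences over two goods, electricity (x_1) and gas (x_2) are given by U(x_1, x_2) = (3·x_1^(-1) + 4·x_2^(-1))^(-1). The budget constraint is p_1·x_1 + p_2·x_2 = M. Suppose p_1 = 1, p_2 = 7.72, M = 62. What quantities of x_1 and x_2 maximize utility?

x_1* = 14.7327, x_2* = 6.1227

MRS = MU_x_1/MU_x_2 = (3/4)·(x_2/x_1)^(2). Set equal to p_1/p_2.
Solve for the ratio: x_2/x_1 = [(4/3)·p_1/p_2]^(0.5).
Substitute x_2 = (x_2/x_1)·x_1 into the budget: x_1* = M/(p_1 + p_2·(x_2/x_1)).
Numerically x_2/x_1 = 0.415586, so x_1* = 62/(1 + 7.72·0.415586) = 14.7327 and x_2* = 0.415586·14.7327 = 6.1227.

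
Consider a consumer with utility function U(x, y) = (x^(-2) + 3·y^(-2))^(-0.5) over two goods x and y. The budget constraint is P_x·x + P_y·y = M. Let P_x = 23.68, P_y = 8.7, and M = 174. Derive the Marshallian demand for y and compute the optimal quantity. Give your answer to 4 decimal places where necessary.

y* = 8.5046

MRS = MU_x/MU_y = (1/3)·(y/x)^(3). Set equal to P_x/P_y.
Hence y/x = (3·P_x/P_y)^(1/(3)), i.e. raised to the 1/3 power.
With the ratio pinned down, the budget gives x* = M/(P_x + P_y·(y/x)) and y* = (y/x)·x*.
Numerically y/x = 2.013699, so x* = 174/(23.68 + 8.7·2.013699) = 4.2234 and y* = 2.013699·4.2234 = 8.5046.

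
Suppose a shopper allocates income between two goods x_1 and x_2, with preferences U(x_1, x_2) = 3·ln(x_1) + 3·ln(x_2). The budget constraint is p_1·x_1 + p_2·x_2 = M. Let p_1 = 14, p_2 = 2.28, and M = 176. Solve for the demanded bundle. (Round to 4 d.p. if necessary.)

x_1* = 6.2857, x_2* = 38.5965

Tangency: MRS = x_2/x_1 = p_1/p_2.
Rearranging, p_2·x_2 = p_1·x_1. Substituting into the budget gives p_1·x_1·(1 + 1) = M.
Demand: x_1*(p_1,p_2,M) = 0.5·M/p_1 and x_2* = 0.5·M/p_2.
At p_1=14, p_2=2.28, M=176: x_1* = 0.5·176/14 = 6.2857, x_2* = 38.5965.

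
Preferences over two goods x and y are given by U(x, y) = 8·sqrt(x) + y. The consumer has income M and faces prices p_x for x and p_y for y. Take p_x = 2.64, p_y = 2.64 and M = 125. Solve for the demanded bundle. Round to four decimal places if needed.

Set MRS = p_x/p_y: 4·x^(−1/2) = p_x/p_y.
Thus x* = (4·p_y/p_x)² — independent of M — with the rest of income spent on y.
Plugging in: x* = (4·2.64/2.64)² = 16, y* = 31.3485.

x* = 16, y* = 31.3485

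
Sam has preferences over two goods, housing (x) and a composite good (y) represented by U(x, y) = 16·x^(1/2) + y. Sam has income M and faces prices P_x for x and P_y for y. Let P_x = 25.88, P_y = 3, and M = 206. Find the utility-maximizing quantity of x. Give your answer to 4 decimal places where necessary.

MU_x = 8/√x, MU_y = 1. Tangency: 8/√x = P_x/P_y.
Thus x* = (8·P_y/P_x)² — independent of M — with the rest of income spent on y.
Plugging in: x* = (8·3/25.88)² = 0.86.

x* = 0.86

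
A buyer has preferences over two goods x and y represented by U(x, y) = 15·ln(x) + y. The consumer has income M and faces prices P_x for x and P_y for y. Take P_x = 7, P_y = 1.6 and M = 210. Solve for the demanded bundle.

So x*(P_x,P_y) = 15·P_y/P_x, independent of income; and y* = (M − 15·P_y)/P_y.
At the given prices: x* = 15·1.6/7 = 3.4286, and y* = 116.25.

x* = 3.4286, y* = 116.25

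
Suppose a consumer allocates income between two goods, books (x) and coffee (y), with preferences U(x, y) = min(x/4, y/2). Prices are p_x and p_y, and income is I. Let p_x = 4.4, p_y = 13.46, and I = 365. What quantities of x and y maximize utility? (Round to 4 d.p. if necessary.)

With perfect complements, no substitution: consume in ratio x:y = 4:2.
Budget: p_x·x + p_y·(1/2)·x = I, so (4·p_x + 2·p_y)·x = 4·I.
Demand: x*(p_x,p_y,I) = 4·I/(4·p_x + 2·p_y), y* = 2·I/(4·p_x + 2·p_y).
Here 4·4.4 + 2·13.46 = 44.52, giving x* = 32.7942 and y* = 16.3971.

x* = 32.7942, y* = 16.3971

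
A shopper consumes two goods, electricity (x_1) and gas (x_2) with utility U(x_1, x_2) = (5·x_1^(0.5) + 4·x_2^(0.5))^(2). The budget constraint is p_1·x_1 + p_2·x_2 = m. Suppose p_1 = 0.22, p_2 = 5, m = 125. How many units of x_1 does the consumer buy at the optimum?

x_1* = 552.62

MRS = MU_x_1/MU_x_2 = (5/4)·(x_2/x_1)^(0.5). Set equal to p_1/p_2.
Solve for the ratio: x_2/x_1 = [(4/5)·p_1/p_2]^(2).
Substitute x_2 = (x_2/x_1)·x_1 into the budget: x_1* = m/(p_1 + p_2·(x_2/x_1)).
Numerically x_2/x_1 = 0.001239, so x_1* = 125/(0.22 + 5·0.001239) = 552.62.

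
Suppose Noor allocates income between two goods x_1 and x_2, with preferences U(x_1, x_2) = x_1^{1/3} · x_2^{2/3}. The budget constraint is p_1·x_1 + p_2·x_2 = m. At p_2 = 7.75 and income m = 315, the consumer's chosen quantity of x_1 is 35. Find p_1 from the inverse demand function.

The MRS is (1/2)·x_2/x_1. Set MRS = p_1/p_2.
Rearranging, p_2·x_2 = 2·p_1·x_1. Substituting into the budget gives p_1·x_1·(1 + 2) = m.
Demand: x_1*(p_1,p_2,m) = 1/3·m/p_1 and x_2* = 2/3·m/p_2.
Set x_1* = 35 in the demand function and solve for p_1: p_1 = 3.

p_1 = 3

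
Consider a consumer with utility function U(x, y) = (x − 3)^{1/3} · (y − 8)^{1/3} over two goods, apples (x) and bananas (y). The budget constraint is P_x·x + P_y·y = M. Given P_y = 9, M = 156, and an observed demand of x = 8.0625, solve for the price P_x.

P_x = 6.4

Let x' = x−3, y' = y−8. MRS = y'/x' = P_x/P_y.
Substituting into the budget: x* = 3 + 0.5·(M − 3·P_x − 8·P_y)/P_x, and y* = 8 + 0.5·(…)/P_y.
Set x* = 8.0625 in the demand function and solve for P_x: P_x = 6.4.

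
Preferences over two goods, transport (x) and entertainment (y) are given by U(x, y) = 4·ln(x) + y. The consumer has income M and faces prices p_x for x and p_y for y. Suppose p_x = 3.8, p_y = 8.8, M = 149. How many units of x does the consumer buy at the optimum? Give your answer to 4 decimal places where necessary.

x* = 9.2632

MU_x = 4/x, MU_y = 1. Tangency: 4/x = p_x/p_y.
So x*(p_x,p_y) = 4·p_y/p_x, independent of income; and y* = (M − 4·p_y)/p_y.
At the given prices: x* = 4·8.8/3.8 = 9.2632.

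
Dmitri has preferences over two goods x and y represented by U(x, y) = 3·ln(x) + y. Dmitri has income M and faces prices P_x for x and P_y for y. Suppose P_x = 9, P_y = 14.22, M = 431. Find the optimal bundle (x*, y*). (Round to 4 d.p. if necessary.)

Set MRS = P_x/P_y: (3/x)/1 = P_x/P_y.
So x*(P_x,P_y) = 3·P_y/P_x, independent of income; and y* = (M − 3·P_y)/P_y.
At the given prices: x* = 3·14.22/9 = 4.74, and y* = 27.3094.

x* = 4.74, y* = 27.3094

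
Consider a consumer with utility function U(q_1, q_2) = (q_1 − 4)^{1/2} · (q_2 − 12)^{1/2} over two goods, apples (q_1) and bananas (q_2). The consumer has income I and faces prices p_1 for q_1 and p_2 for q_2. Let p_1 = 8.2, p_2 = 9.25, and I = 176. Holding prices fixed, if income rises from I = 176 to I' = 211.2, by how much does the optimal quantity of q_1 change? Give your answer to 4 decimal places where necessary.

Let q_1' = q_1−4, q_2' = q_2−12. MRS = q_2'/q_1' = p_1/p_2.
After buying the subsistence bundle (4, 12), a share 0.5 of the remaining income goes to q_1: q_1* = 4 + 0.5·(I − 4p_1 − 12p_2)/p_1.
Discretionary income = 176 − 4·8.2 − 12·9.25 = 32.2; q_1* = 4 + 0.5·32.2/8.2 = 5.9634.
At I' = 211.2: q_1* = 8.1098. Change: 8.1098 − 5.9634 = 2.1463.

Δq_1* = 2.1463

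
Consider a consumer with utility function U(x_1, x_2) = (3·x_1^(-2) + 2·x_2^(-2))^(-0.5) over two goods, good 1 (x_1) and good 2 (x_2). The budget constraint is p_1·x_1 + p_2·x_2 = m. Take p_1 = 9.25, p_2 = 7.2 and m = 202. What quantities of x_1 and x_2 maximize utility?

MRS = MU_x_1/MU_x_2 = (3/2)·(x_2/x_1)^(3). Set equal to p_1/p_2.
Solve for the ratio: x_2/x_1 = [(2/3)·p_1/p_2]^(1/3).
Substitute x_2 = (x_2/x_1)·x_1 into the budget: x_1* = m/(p_1 + p_2·(x_2/x_1)).
Numerically x_2/x_1 = 0.94967, so x_1* = 202/(9.25 + 7.2·0.94967) = 12.5562 and x_2* = 0.94967·12.5562 = 11.9243.

x_1* = 12.5562, x_2* = 11.9243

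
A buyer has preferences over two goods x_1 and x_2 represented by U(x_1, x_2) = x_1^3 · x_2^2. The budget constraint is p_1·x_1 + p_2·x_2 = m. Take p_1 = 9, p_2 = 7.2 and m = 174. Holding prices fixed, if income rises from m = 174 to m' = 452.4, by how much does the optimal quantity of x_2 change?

The MRS is (3/2)·x_2/x_1. Set MRS = p_1/p_2.
Rearranging, p_2·x_2 = (2/3)·p_1·x_1. Substituting into the budget gives p_1·x_1·(1 + (2/3)) = m.
Demand: x_1*(p_1,p_2,m) = 0.6·m/p_1 and x_2* = 0.4·m/p_2.
At p_1=9, p_2=7.2, m=174: x_2* = 0.4·174/7.2 = 9.6667.
At m' = 452.4: x_2* = 25.1333. Change: 25.1333 − 9.6667 = 15.4667.

Δx_2* = 15.4667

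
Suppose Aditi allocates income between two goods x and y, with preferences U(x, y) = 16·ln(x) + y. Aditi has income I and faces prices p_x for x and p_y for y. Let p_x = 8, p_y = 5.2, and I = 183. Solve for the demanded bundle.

Set MRS = p_x/p_y: (16/x)/1 = p_x/p_y.
So x*(p_x,p_y) = 16·p_y/p_x, independent of income; and y* = (I − 16·p_y)/p_y.
At the given prices: x* = 16·5.2/8 = 10.4, and y* = 19.1923.

x* = 10.4, y* = 19.1923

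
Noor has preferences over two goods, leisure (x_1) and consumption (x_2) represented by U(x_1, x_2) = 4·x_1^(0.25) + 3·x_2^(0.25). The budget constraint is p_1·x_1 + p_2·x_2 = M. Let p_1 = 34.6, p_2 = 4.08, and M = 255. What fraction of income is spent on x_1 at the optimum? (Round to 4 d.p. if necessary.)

From the CES first-order condition, (4/3)·(x_2/x_1)^(0.75) = p_1/p_2.
Solve for the ratio: x_2/x_1 = [(3/4)·p_1/p_2]^(4/3).
Substitute x_2 = (x_2/x_1)·x_1 into the budget: x_1* = M/(p_1 + p_2·(x_2/x_1)).
Numerically x_2/x_1 = 11.784277, so x_1* = 255/(34.6 + 4.08·11.784277) = 3.0842 and x_2* = 11.784277·3.0842 = 36.3449.
Expenditure on x_1: 34.6·3.0842 = 106.7128; share = 0.4185.

share on x_1 = 0.4185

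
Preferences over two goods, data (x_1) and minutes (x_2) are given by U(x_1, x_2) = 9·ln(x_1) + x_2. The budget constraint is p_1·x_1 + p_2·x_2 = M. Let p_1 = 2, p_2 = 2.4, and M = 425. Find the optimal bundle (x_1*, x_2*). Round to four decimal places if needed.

Set MRS = p_1/p_2: (9/x_1)/1 = p_1/p_2.
So x_1*(p_1,p_2) = 9·p_2/p_1, independent of income; and x_2* = (M − 9·p_2)/p_2.
At the given prices: x_1* = 9·2.4/2 = 10.8, and x_2* = 168.0833.

x_1* = 10.8, x_2* = 168.0833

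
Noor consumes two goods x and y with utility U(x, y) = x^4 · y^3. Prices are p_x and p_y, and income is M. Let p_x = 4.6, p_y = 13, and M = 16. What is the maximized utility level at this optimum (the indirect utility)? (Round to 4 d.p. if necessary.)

MU_x/MU_y = (4·y)/(3·x); tangency sets this equal to p_x/p_y.
So 4·p_y·y = 3·p_x·x; combined with the budget, a share 4/7 of income goes to x.
Demand: x*(p_x,p_y,M) = 4/7·M/p_x and y* = 3/7·M/p_y.
At p_x=4.6, p_y=13, M=16: x* = 4/7·16/4.6 = 1.9876, y* = 0.5275.
Utility at the optimum: U(1.9876, 0.5275) = 2.2903.

V = 2.2903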